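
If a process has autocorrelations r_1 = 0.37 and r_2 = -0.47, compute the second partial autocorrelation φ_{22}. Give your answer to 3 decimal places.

-0.703

φ_{22} = (r_2 − r_1²) / (1 − r_1²)
r_1² = (0.37)² = 0.1369
Numerator = -0.47 − 0.1369 = -0.6069; denominator = 1 − 0.1369 = 0.8631
φ_{22} = -0.6069 / 0.8631 = -0.703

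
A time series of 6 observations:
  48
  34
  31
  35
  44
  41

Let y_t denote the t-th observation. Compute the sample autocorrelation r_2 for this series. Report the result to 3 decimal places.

Mean ȳ = (48 + 34 + 31 + 35 + 44 + 41)/6 = 38.8333
Σ(y_t−ȳ)(y_{t+2}−ȳ) = (-71.8056) + (18.5278) + (-40.4722) + (-8.3056) = -102.0556
Denominator Σ(y_t−ȳ)² = 214.8333
r_2 = -102.0556 / 214.8333 = -0.475

-0.475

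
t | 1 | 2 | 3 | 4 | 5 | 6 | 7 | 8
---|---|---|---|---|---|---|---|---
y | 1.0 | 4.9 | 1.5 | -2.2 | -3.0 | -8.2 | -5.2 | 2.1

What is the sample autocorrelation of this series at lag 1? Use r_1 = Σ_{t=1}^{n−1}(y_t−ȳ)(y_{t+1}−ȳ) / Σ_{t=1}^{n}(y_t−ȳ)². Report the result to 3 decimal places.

Mean ȳ = (1.0 + 4.9 + 1.5 − 2.2 − 3.0 − 8.2 − 5.2 + 2.1)/8 = -1.1375
Deviations from mean: 2.1375, 6.0375, 2.6375, -1.0625, -1.8625, -7.0625, -4.0625, 3.2375
Σ(y_t−ȳ)(y_{t+1}−ȳ) = (12.9052) + (15.9239) + (-2.8023) + (1.9789) + (13.1539) + (28.6914) + (-13.1523) = 56.6986
Denominator Σ(y_t−ȳ)² = 129.4388
r_1 = 56.6986 / 129.4388 = 0.438

0.438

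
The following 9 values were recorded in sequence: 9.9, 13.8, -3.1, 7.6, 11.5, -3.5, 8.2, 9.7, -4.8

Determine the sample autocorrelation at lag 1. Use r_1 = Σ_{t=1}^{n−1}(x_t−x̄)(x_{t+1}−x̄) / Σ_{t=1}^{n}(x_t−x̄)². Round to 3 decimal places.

Mean x̄ = (9.9 + 13.8 − 3.1 + 7.6 + 11.5 − 3.5 + 8.2 + 9.7 − 4.8)/9 = 5.4778
Numerator Σ_{t=1}^{8}(x_t−x̄)(x_{t+1}−x̄) = -150.4138
Denominator Σ(x_t−x̄)² = 414.6356
r_1 = -150.4138 / 414.6356 = -0.363

-0.363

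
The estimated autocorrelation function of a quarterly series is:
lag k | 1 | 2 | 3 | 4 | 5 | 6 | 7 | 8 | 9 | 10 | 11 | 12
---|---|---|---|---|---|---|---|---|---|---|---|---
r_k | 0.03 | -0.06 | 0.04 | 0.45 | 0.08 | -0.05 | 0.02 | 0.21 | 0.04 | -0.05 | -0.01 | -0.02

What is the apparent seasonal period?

4

The largest autocorrelation is r_4 = 0.45, with a weaker echo at lag 8 (0.21); the remaining lags stay at or below 0.08.
The dominant spike at lag 4 indicates a seasonal period of 4.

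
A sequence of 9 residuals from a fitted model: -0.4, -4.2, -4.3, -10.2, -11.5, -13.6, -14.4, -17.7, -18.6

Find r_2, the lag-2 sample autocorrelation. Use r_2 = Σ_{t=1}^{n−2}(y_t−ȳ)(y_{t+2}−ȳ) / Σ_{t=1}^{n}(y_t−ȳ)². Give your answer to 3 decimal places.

0.356

Mean ȳ = (-0.4 − 4.2 − 4.3 − 10.2 − 11.5 − 13.6 − 14.4 − 17.7 − 18.6)/9 = -10.5444
Numerator Σ_{t=1}^{7}(y_t−ȳ)(y_{t+2}−ȳ) = 115.1194
Denominator Σ(y_t−ȳ)² = 323.4822
r_2 = 115.1194 / 323.4822 = 0.356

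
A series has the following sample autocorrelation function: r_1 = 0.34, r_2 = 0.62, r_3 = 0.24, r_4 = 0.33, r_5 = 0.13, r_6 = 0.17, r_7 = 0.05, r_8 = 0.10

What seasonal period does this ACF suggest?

The largest autocorrelation is r_2 = 0.62; the remaining lags stay at or below 0.34.
The dominant spike at lag 2 indicates a seasonal period of 2.

2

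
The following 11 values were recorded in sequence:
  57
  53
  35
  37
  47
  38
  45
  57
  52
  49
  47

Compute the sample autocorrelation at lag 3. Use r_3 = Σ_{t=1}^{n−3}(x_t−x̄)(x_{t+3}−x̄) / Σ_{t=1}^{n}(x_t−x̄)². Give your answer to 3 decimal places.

-0.035

Mean x̄ = (57 + 53 + 35 + 37 + 47 + 38 + 45 + 57 + 52 + 49 + 47)/11 = 47.0000
Numerator Σ_{t=1}^{8}(x_t−x̄)(x_{t+3}−x̄) = -21.0000
Denominator Σ(x_t−x̄)² = 594.0000
r_3 = -21.0000 / 594.0000 = -0.035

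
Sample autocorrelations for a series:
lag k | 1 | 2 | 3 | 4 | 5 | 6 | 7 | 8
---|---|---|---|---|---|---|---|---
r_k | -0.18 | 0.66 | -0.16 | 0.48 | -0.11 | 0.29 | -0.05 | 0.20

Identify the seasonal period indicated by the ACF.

2

The largest autocorrelation is r_2 = 0.66, with weaker echoes at lags 4 (0.48), 6 (0.29) and 8 (0.20); the remaining lags stay at or below -0.05.
The dominant spike at lag 2 indicates a seasonal period of 2.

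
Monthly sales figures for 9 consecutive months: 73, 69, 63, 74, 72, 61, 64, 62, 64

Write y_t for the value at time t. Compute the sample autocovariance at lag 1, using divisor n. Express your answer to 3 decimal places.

3.171

Mean ȳ = (73 + 69 + 63 + 74 + 72 + 61 + 64 + 62 + 64)/9 = 66.8889
Σ_{t=1}^{8}(y_t−ȳ)(y_{t+1}−ȳ) = 28.5432
γ_1 = 28.5432 / 9 = 3.171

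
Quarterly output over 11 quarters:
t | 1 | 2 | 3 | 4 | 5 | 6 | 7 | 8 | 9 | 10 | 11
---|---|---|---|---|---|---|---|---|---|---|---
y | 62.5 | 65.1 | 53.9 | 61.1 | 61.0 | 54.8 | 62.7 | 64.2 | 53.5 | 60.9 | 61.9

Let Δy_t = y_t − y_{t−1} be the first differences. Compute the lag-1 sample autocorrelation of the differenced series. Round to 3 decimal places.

First differences Δy: 2.6, -11.2, 7.2, -0.1, -6.2, 7.9, 1.5, -10.7, 7.4, 1.0
Mean of differences = -0.0600
Numerator Σ(Δy_t−Δȳ)(Δy_{t+1}−Δȳ) = -235.0756
Denominator Σ(Δy_t−Δȳ)² = 457.3640
r_1(Δy) = -235.0756 / 457.3640 = -0.514

-0.514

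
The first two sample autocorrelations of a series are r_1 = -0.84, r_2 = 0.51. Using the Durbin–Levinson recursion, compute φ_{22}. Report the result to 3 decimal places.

-0.664

φ_{22} = (r_2 − r_1²) / (1 − r_1²)
r_1² = (-0.84)² = 0.7056
Numerator = 0.51 − 0.7056 = -0.1956; denominator = 1 − 0.7056 = 0.2944
φ_{22} = -0.1956 / 0.2944 = -0.664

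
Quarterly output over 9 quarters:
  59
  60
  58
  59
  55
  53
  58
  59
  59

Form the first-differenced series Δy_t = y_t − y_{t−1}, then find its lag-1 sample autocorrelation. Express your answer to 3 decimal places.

First differences Δy: 1, -2, 1, -4, -2, 5, 1, 0
Mean of differences = 0.0000
Numerator Σ(Δy_t−Δȳ)(Δy_{t+1}−Δȳ) = -5.0000
Denominator Σ(Δy_t−Δȳ)² = 52.0000
r_1(Δy) = -5.0000 / 52.0000 = -0.096

-0.096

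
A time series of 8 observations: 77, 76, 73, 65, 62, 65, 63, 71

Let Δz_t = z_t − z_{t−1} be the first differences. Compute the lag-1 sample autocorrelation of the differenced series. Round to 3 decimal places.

0.052

First differences Δz: -1, -3, -8, -3, 3, -2, 8
Mean of differences = -0.8571
Numerator Σ(Δz_t−Δz̄)(Δz_{t+1}−Δz̄) = 8.1224
Denominator Σ(Δz_t−Δz̄)² = 154.8571
r_1(Δz) = 8.1224 / 154.8571 = 0.052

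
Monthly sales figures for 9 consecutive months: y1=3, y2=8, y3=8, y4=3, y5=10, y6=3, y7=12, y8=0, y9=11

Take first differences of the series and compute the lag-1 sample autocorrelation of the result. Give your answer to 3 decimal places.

First differences Δy: 5, 0, -5, 7, -7, 9, -12, 11
Mean of differences = 1.0000
Numerator Σ(Δy_t−Δȳ)(Δy_{t+1}−Δȳ) = -380.0000
Denominator Σ(Δy_t−Δȳ)² = 486.0000
r_1(Δy) = -380.0000 / 486.0000 = -0.782

-0.782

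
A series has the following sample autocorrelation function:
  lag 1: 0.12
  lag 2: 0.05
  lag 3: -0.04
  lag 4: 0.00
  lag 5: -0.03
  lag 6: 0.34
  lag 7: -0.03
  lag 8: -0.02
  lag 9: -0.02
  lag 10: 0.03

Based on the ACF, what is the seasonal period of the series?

The largest autocorrelation is r_6 = 0.34; the remaining lags stay at or below 0.12.
The dominant spike at lag 6 indicates a seasonal period of 6.

6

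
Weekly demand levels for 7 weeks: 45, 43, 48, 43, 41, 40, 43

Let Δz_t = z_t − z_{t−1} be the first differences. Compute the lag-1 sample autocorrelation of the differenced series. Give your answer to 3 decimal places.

First differences Δz: -2, 5, -5, -2, -1, 3
Mean of differences = -0.3333
Numerator Σ(Δz_t−Δz̄)(Δz_{t+1}−Δz̄) = -27.1111
Denominator Σ(Δz_t−Δz̄)² = 67.3333
r_1(Δz) = -27.1111 / 67.3333 = -0.403

-0.403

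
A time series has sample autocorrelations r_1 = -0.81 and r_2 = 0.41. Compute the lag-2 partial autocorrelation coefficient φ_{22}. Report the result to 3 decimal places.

φ_{22} = (r_2 − r_1²) / (1 − r_1²)
r_1² = (-0.81)² = 0.6561
Numerator = 0.41 − 0.6561 = -0.2461; denominator = 1 − 0.6561 = 0.3439
φ_{22} = -0.2461 / 0.3439 = -0.716

-0.716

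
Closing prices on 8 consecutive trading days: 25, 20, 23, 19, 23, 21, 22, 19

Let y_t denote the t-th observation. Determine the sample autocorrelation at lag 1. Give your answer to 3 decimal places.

-0.539

Mean ȳ = (25 + 20 + 23 + 19 + 23 + 21 + 22 + 19)/8 = 21.5000
Deviations from mean: 3.5000, -1.5000, 1.5000, -2.5000, 1.5000, -0.5000, 0.5000, -2.5000
Σ(y_t−ȳ)(y_{t+1}−ȳ) = (-5.2500) + (-2.2500) + (-3.7500) + (-3.7500) + (-0.7500) + (-0.2500) + (-1.2500) = -17.2500
Denominator Σ(y_t−ȳ)² = 32.0000
r_1 = -17.2500 / 32.0000 = -0.539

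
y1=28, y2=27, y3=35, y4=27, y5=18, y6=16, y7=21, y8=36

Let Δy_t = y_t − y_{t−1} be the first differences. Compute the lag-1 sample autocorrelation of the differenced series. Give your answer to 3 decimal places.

First differences Δy: -1, 8, -8, -9, -2, 5, 15
Mean of differences = 1.1429
Numerator Σ(Δy_t−Δȳ)(Δy_{t+1}−Δȳ) = 88.5510
Denominator Σ(Δy_t−Δȳ)² = 454.8571
r_1(Δy) = 88.5510 / 454.8571 = 0.195

0.195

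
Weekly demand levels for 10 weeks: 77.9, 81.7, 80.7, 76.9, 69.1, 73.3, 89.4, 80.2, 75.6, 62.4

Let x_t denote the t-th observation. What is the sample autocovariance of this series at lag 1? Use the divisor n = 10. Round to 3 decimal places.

6.400

Mean x̄ = (77.9 + 81.7 + 80.7 + 76.9 + 69.1 + 73.3 + 89.4 + 80.2 + 75.6 + 62.4)/10 = 76.7200
Σ_{t=1}^{9}(x_t−x̄)(x_{t+1}−x̄) = 64.0036
γ_1 = 64.0036 / 10 = 6.400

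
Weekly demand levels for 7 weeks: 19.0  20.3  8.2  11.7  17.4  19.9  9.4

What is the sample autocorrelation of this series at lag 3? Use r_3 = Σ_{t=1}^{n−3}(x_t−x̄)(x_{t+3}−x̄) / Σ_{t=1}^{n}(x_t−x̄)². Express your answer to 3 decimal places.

-0.092

Mean x̄ = (19.0 + 20.3 + 8.2 + 11.7 + 17.4 + 19.9 + 9.4)/7 = 15.1286
Σ(x_t−x̄)(x_{t+3}−x̄) = (-13.2735) + (11.7465) + (-33.0592) + (19.6408) = -14.9453
Denominator Σ(x_t−x̄)² = 162.2343
r_3 = -14.9453 / 162.2343 = -0.092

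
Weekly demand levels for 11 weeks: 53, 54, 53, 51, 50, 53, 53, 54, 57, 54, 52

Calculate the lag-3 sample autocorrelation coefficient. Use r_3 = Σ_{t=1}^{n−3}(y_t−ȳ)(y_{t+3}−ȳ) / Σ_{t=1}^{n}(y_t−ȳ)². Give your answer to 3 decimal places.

-0.202

Mean ȳ = (53 + 54 + 53 + 51 + 50 + 53 + 53 + 54 + 57 + 54 + 52)/11 = 53.0909
Numerator Σ_{t=1}^{8}(y_t−ȳ)(y_{t+3}−ȳ) = -6.6612
Denominator Σ(y_t−ȳ)² = 32.9091
r_3 = -6.6612 / 32.9091 = -0.202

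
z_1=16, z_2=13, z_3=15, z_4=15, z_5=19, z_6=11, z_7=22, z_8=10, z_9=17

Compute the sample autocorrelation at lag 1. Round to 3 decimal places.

-0.799

Mean z̄ = (16 + 13 + 15 + 15 + 19 + 11 + 22 + 10 + 17)/9 = 15.3333
Numerator Σ_{t=1}^{8}(z_t−z̄)(z_{t+1}−z̄) = -91.1111
Denominator Σ(z_t−z̄)² = 114.0000
r_1 = -91.1111 / 114.0000 = -0.799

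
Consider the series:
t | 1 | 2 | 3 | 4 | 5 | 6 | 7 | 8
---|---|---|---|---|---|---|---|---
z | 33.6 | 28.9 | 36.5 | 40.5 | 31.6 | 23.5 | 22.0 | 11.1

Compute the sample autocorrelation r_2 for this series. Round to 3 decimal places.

Mean z̄ = (33.6 + 28.9 + 36.5 + 40.5 + 31.6 + 23.5 + 22.0 + 11.1)/8 = 28.4625
Deviations from mean: 5.1375, 0.4375, 8.0375, 12.0375, 3.1375, -4.9625, -6.4625, -17.3625
Σ(z_t−z̄)(z_{t+2}−z̄) = (41.2927) + (5.2664) + (25.2177) + (-59.7361) + (-20.2761) + (86.1614) = 77.9259
Denominator Σ(z_t−z̄)² = 613.7788
r_2 = 77.9259 / 613.7788 = 0.127

0.127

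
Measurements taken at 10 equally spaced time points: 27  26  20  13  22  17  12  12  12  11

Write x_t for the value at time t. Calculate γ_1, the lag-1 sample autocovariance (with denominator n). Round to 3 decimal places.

Mean x̄ = (27 + 26 + 20 + 13 + 22 + 17 + 12 + 12 + 12 + 11)/10 = 17.2000
Σ_{t=1}^{9}(x_t−x̄)(x_{t+1}−x̄) = 165.3600
γ_1 = 165.3600 / 10 = 16.536

16.536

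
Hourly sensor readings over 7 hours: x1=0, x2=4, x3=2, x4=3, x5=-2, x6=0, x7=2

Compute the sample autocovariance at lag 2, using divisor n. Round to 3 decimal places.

Mean x̄ = (0 + 4 + 2 + 3 − 2 + 0 + 2)/7 = 1.2857
Deviations: -1.2857, 2.7143, 0.7143, 1.7143, -3.2857, -1.2857, 0.7143
Σ_{t=1}^{5}(x_t−x̄)(x_{t+2}−x̄) = -3.1633
γ_2 = -3.1633 / 7 = -0.452

-0.452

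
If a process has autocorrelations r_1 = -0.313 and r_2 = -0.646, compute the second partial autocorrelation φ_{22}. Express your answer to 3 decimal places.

φ_{22} = (r_2 − r_1²) / (1 − r_1²)
r_1² = (-0.313)² = 0.097969
Numerator = -0.646 − 0.0980 = -0.7440; denominator = 1 − 0.0980 = 0.9020
φ_{22} = -0.7440 / 0.9020 = -0.825

-0.825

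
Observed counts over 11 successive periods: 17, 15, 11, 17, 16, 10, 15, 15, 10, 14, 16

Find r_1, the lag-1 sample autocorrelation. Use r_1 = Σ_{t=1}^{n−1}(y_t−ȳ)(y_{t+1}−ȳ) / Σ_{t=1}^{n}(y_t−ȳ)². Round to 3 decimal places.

Mean ȳ = (17 + 15 + 11 + 17 + 16 + 10 + 15 + 15 + 10 + 14 + 16)/11 = 14.1818
Numerator Σ_{t=1}^{10}(y_t−ȳ)(y_{t+1}−ȳ) = -17.4876
Denominator Σ(y_t−ȳ)² = 69.6364
r_1 = -17.4876 / 69.6364 = -0.251

-0.251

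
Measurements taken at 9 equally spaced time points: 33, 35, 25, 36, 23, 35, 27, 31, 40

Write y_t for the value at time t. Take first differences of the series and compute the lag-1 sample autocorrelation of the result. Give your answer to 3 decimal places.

-0.748

First differences Δy: 2, -10, 11, -13, 12, -8, 4, 9
Mean of differences = 0.8750
Numerator Σ(Δy_t−Δȳ)(Δy_{t+1}−Δȳ) = -518.2656
Denominator Σ(Δy_t−Δȳ)² = 692.8750
r_1(Δy) = -518.2656 / 692.8750 = -0.748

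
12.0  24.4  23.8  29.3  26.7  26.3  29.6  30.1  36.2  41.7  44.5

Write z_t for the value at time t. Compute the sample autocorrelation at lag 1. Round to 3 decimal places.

0.496

Mean z̄ = (12.0 + 24.4 + 23.8 + 29.3 + 26.7 + 26.3 + 29.6 + 30.1 + 36.2 + 41.7 + 44.5)/11 = 29.5091
Numerator Σ_{t=1}^{10}(z_t−z̄)(z_{t+1}−z̄) = 397.4563
Denominator Σ(z_t−z̄)² = 801.9691
r_1 = 397.4563 / 801.9691 = 0.496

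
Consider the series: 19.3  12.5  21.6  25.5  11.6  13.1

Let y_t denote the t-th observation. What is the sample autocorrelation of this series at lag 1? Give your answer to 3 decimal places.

-0.109

Mean ȳ = (19.3 + 12.5 + 21.6 + 25.5 + 11.6 + 13.1)/6 = 17.2667
Deviations from mean: 2.0333, -4.7667, 4.3333, 8.2333, -5.6667, -4.1667
Σ(y_t−ȳ)(y_{t+1}−ȳ) = (-9.6922) + (-20.6556) + (35.6778) + (-46.6556) + (23.6111) = -17.7144
Denominator Σ(y_t−ȳ)² = 162.8933
r_1 = -17.7144 / 162.8933 = -0.109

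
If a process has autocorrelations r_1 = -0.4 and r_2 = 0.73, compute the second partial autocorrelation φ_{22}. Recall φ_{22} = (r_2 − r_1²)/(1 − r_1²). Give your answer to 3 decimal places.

φ_{22} = (r_2 − r_1²) / (1 − r_1²)
r_1² = (-0.4)² = 0.16
Numerator = 0.73 − 0.1600 = 0.5700; denominator = 1 − 0.1600 = 0.8400
φ_{22} = 0.5700 / 0.8400 = 0.679

0.679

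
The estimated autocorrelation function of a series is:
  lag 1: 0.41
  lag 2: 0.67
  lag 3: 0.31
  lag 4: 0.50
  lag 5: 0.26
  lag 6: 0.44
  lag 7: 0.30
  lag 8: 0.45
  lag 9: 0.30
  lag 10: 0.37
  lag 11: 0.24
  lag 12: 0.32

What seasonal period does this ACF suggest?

The largest autocorrelation is r_2 = 0.67, with weaker echoes at lags 4 (0.50), 6 (0.44) and 8 (0.45); the remaining lags stay at or below 0.41.
The dominant spike at lag 2 indicates a seasonal period of 2.

2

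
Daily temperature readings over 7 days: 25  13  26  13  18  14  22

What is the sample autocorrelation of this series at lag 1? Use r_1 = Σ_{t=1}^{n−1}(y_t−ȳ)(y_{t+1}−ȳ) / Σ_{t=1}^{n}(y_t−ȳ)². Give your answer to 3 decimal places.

-0.665

Mean ȳ = (25 + 13 + 26 + 13 + 18 + 14 + 22)/7 = 18.7143
Deviations from mean: 6.2857, -5.7143, 7.2857, -5.7143, -0.7143, -4.7143, 3.2857
Σ(y_t−ȳ)(y_{t+1}−ȳ) = (-35.9184) + (-41.6327) + (-41.6327) + (4.0816) + (3.3673) + (-15.4898) = -127.2245
Denominator Σ(y_t−ȳ)² = 191.4286
r_1 = -127.2245 / 191.4286 = -0.665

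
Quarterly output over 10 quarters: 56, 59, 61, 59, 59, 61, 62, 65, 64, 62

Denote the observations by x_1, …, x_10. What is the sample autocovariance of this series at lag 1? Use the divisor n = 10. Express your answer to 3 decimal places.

3.336

Mean x̄ = (56 + 59 + 61 + 59 + 59 + 61 + 62 + 65 + 64 + 62)/10 = 60.8000
Σ_{t=1}^{9}(x_t−x̄)(x_{t+1}−x̄) = 33.3600
γ_1 = 33.3600 / 10 = 3.336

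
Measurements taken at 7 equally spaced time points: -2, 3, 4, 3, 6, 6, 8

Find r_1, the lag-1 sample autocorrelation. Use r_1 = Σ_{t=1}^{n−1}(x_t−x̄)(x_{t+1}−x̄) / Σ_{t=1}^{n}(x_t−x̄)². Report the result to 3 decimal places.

Mean x̄ = (-2 + 3 + 4 + 3 + 6 + 6 + 8)/7 = 4.0000
Deviations from mean: -6.0000, -1.0000, 0.0000, -1.0000, 2.0000, 2.0000, 4.0000
Numerator Σ_{t=1}^{6}(x_t−x̄)(x_{t+1}−x̄) = 16.0000
Denominator Σ(x_t−x̄)² = 62.0000
r_1 = 16.0000 / 62.0000 = 0.258

0.258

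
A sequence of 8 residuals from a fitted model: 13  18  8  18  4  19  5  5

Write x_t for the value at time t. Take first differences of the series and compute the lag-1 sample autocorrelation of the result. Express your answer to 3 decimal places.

First differences Δx: 5, -10, 10, -14, 15, -14, 0
Mean of differences = -1.1429
Numerator Σ(Δx_t−Δx̄)(Δx_{t+1}−Δx̄) = -726.1633
Denominator Σ(Δx_t−Δx̄)² = 832.8571
r_1(Δx) = -726.1633 / 832.8571 = -0.872

-0.872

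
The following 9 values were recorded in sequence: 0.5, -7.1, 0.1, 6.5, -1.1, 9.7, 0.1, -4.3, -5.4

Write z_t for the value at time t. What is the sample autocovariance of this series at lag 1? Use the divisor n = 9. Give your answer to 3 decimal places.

0.306

Mean z̄ = (0.5 − 7.1 + 0.1 + 6.5 − 1.1 + 9.7 + 0.1 − 4.3 − 5.4)/9 = -0.1111
Σ_{t=1}^{8}(z_t−z̄)(z_{t+1}−z̄) = 2.7510
γ_1 = 2.7510 / 9 = 0.306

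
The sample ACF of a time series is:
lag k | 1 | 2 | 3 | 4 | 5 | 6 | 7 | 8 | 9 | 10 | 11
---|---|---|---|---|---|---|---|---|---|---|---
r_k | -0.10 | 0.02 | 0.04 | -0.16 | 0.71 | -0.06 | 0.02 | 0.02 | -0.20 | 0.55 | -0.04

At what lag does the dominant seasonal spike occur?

The largest autocorrelation is r_5 = 0.71, with a weaker echo at lag 10 (0.55); the remaining lags stay at or below 0.04.
The dominant spike at lag 5 indicates a seasonal period of 5.

5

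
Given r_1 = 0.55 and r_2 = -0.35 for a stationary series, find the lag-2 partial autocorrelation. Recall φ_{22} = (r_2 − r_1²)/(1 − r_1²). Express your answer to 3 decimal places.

φ_{22} = (r_2 − r_1²) / (1 − r_1²)
r_1² = (0.55)² = 0.3025
Numerator = -0.35 − 0.3025 = -0.6525; denominator = 1 − 0.3025 = 0.6975
φ_{22} = -0.6525 / 0.6975 = -0.935

-0.935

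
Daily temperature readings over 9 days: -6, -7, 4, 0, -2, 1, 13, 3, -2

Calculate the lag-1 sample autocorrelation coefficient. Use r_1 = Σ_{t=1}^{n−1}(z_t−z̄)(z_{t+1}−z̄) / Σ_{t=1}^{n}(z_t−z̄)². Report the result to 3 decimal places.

Mean z̄ = (-6 − 7 + 4 + 0 − 2 + 1 + 13 + 3 − 2)/9 = 0.4444
Numerator Σ_{t=1}^{8}(z_t−z̄)(z_{t+1}−z̄) = 52.4691
Denominator Σ(z_t−z̄)² = 286.2222
r_1 = 52.4691 / 286.2222 = 0.183

0.183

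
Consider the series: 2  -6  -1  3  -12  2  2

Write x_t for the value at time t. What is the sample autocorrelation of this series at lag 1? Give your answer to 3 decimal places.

-0.464

Mean x̄ = (2 − 6 − 1 + 3 − 12 + 2 + 2)/7 = -1.4286
Numerator Σ_{t=1}^{6}(x_t−x̄)(x_{t+1}−x̄) = -87.0408
Denominator Σ(x_t−x̄)² = 187.7143
r_1 = -87.0408 / 187.7143 = -0.464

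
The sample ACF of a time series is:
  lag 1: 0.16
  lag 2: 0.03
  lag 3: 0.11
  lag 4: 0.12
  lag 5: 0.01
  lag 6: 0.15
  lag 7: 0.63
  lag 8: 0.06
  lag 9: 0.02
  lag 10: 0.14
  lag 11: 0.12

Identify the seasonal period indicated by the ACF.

The largest autocorrelation is r_7 = 0.63; the remaining lags stay at or below 0.16.
The dominant spike at lag 7 indicates a seasonal period of 7.

7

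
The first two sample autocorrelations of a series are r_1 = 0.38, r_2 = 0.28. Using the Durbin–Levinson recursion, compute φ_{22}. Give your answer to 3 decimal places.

0.158

φ_{22} = (r_2 − r_1²) / (1 − r_1²)
r_1² = (0.38)² = 0.1444
Numerator = 0.28 − 0.1444 = 0.1356; denominator = 1 − 0.1444 = 0.8556
φ_{22} = 0.1356 / 0.8556 = 0.158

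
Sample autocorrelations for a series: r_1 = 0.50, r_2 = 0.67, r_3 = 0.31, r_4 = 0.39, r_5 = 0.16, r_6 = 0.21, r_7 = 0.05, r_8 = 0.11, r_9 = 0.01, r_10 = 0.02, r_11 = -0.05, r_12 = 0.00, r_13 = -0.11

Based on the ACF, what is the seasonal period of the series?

2

The largest autocorrelation is r_2 = 0.67; the remaining lags stay at or below 0.50.
The dominant spike at lag 2 indicates a seasonal period of 2.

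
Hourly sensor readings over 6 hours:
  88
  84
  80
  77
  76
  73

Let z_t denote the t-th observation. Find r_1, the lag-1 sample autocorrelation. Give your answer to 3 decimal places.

0.462

Mean z̄ = (88 + 84 + 80 + 77 + 76 + 73)/6 = 79.6667
Deviations from mean: 8.3333, 4.3333, 0.3333, -2.6667, -3.6667, -6.6667
Numerator Σ_{t=1}^{5}(z_t−z̄)(z_{t+1}−z̄) = 70.8889
Denominator Σ(z_t−z̄)² = 153.3333
r_1 = 70.8889 / 153.3333 = 0.462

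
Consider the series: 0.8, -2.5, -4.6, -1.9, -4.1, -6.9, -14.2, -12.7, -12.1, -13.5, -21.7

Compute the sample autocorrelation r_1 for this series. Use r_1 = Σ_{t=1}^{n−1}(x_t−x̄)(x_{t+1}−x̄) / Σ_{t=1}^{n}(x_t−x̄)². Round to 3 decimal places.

Mean x̄ = (0.8 − 2.5 − 4.6 − 1.9 − 4.1 − 6.9 − 14.2 − 12.7 − 12.1 − 13.5 − 21.7)/11 = -8.4909
Numerator Σ_{t=1}^{10}(x_t−x̄)(x_{t+1}−x̄) = 254.9236
Denominator Σ(x_t−x̄)² = 465.5091
r_1 = 254.9236 / 465.5091 = 0.548

0.548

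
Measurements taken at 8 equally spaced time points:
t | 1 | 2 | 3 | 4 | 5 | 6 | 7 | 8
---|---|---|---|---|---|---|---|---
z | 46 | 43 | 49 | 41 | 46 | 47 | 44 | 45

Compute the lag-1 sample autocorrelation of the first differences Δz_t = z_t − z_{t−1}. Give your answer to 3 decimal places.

First differences Δz: -3, 6, -8, 5, 1, -3, 1
Mean of differences = -0.1429
Numerator Σ(Δz_t−Δz̄)(Δz_{t+1}−Δz̄) = -106.8776
Denominator Σ(Δz_t−Δz̄)² = 144.8571
r_1(Δz) = -106.8776 / 144.8571 = -0.738

-0.738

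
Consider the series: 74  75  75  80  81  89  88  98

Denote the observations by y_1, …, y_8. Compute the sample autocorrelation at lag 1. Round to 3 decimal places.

0.501

Mean ȳ = (74 + 75 + 75 + 80 + 81 + 89 + 88 + 98)/8 = 82.5000
Deviations from mean: -8.5000, -7.5000, -7.5000, -2.5000, -1.5000, 6.5000, 5.5000, 15.5000
Numerator Σ_{t=1}^{7}(y_t−ȳ)(y_{t+1}−ȳ) = 253.7500
Denominator Σ(y_t−ȳ)² = 506.0000
r_1 = 253.7500 / 506.0000 = 0.501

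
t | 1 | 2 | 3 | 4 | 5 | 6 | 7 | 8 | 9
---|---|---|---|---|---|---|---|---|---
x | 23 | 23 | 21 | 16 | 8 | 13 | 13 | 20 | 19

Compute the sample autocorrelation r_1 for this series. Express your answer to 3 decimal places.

Mean x̄ = (23 + 23 + 21 + 16 + 8 + 13 + 13 + 20 + 19)/9 = 17.3333
Numerator Σ_{t=1}^{8}(x_t−x̄)(x_{t+1}−x̄) = 112.5556
Denominator Σ(x_t−x̄)² = 214.0000
r_1 = 112.5556 / 214.0000 = 0.526

0.526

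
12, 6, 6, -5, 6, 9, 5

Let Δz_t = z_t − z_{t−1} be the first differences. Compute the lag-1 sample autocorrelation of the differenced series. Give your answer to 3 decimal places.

First differences Δz: -6, 0, -11, 11, 3, -4
Mean of differences = -1.1667
Numerator Σ(Δz_t−Δz̄)(Δz_{t+1}−Δz̄) = -97.8611
Denominator Σ(Δz_t−Δz̄)² = 294.8333
r_1(Δz) = -97.8611 / 294.8333 = -0.332

-0.332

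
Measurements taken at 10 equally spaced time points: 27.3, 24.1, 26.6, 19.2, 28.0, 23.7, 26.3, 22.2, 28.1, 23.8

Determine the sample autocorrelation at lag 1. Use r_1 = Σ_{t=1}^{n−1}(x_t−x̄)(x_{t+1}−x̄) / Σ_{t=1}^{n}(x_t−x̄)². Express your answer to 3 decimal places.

Mean x̄ = (27.3 + 24.1 + 26.6 + 19.2 + 28.0 + 23.7 + 26.3 + 22.2 + 28.1 + 23.8)/10 = 24.9300
Numerator Σ_{t=1}^{9}(x_t−x̄)(x_{t+1}−x̄) = -51.9509
Denominator Σ(x_t−x̄)² = 73.5210
r_1 = -51.9509 / 73.5210 = -0.707

-0.707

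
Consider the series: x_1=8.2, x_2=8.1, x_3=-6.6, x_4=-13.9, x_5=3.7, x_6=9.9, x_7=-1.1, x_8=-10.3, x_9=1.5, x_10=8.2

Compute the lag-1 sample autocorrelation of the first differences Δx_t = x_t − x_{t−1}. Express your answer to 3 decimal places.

First differences Δx: -0.1, -14.7, -7.3, 17.6, 6.2, -11.0, -9.2, 11.8, 6.7
Mean of differences = 0.0000
Numerator Σ(Δx_t−Δx̄)(Δx_{t+1}−Δx̄) = 92.9200
Denominator Σ(Δx_t−Δx̄)² = 1007.3600
r_1(Δx) = 92.9200 / 1007.3600 = 0.092

0.092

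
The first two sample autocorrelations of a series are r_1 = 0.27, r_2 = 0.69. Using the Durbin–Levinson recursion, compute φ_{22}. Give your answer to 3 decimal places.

0.666

φ_{22} = (r_2 − r_1²) / (1 − r_1²)
r_1² = (0.27)² = 0.0729
Numerator = 0.69 − 0.0729 = 0.6171; denominator = 1 − 0.0729 = 0.9271
φ_{22} = 0.6171 / 0.9271 = 0.666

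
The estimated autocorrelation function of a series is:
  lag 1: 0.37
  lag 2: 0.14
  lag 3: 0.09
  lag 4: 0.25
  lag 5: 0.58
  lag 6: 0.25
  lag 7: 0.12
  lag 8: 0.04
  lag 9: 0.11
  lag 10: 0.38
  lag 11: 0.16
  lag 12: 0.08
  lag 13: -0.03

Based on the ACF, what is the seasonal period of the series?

The largest autocorrelation is r_5 = 0.58, with a weaker echo at lag 10 (0.38); the remaining lags stay at or below 0.37. The elevated value at lag 1 (0.37), dropping to 0.14 at lag 2, reflects decaying short-term dependence rather than seasonality.
The dominant spike at lag 5 indicates a seasonal period of 5.

5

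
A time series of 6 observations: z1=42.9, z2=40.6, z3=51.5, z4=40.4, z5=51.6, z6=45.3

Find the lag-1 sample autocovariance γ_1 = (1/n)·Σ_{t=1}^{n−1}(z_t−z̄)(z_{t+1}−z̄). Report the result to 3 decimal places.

-13.226

Mean z̄ = (42.9 + 40.6 + 51.5 + 40.4 + 51.6 + 45.3)/6 = 45.3833
Deviations: -2.4833, -4.7833, 6.1167, -4.9833, 6.2167, -0.0833
Σ_{t=1}^{5}(z_t−z̄)(z_{t+1}−z̄) = -79.3586
γ_1 = -79.3586 / 6 = -13.226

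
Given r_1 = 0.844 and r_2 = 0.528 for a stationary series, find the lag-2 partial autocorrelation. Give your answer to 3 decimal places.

-0.641

φ_{22} = (r_2 − r_1²) / (1 − r_1²)
r_1² = (0.844)² = 0.712336
Numerator = 0.528 − 0.7123 = -0.1843; denominator = 1 − 0.7123 = 0.2877
φ_{22} = -0.1843 / 0.2877 = -0.641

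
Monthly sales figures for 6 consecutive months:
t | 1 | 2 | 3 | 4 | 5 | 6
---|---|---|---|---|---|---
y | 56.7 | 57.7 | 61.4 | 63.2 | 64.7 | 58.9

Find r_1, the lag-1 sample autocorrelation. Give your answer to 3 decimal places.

0.307

Mean ȳ = (56.7 + 57.7 + 61.4 + 63.2 + 64.7 + 58.9)/6 = 60.4333
Deviations from mean: -3.7333, -2.7333, 0.9667, 2.7667, 4.2667, -1.5333
Numerator Σ_{t=1}^{5}(y_t−ȳ)(y_{t+1}−ȳ) = 15.4989
Denominator Σ(y_t−ȳ)² = 50.5533
r_1 = 15.4989 / 50.5533 = 0.307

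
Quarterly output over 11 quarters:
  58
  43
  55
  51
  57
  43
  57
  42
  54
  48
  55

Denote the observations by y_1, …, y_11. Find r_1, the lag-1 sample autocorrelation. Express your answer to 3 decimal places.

Mean ȳ = (58 + 43 + 55 + 51 + 57 + 43 + 57 + 42 + 54 + 48 + 55)/11 = 51.1818
Numerator Σ_{t=1}^{10}(y_t−ȳ)(y_{t+1}−ȳ) = -284.3967
Denominator Σ(y_t−ȳ)² = 379.6364
r_1 = -284.3967 / 379.6364 = -0.749

-0.749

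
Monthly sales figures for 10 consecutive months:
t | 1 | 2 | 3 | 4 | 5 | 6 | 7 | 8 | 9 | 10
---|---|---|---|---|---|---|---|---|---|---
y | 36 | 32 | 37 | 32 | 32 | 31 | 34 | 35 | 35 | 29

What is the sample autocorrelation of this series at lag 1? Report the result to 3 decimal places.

Mean ȳ = (36 + 32 + 37 + 32 + 32 + 31 + 34 + 35 + 35 + 29)/10 = 33.3000
Numerator Σ_{t=1}^{9}(y_t−ȳ)(y_{t+1}−ȳ) = -13.2900
Denominator Σ(y_t−ȳ)² = 56.1000
r_1 = -13.2900 / 56.1000 = -0.237

-0.237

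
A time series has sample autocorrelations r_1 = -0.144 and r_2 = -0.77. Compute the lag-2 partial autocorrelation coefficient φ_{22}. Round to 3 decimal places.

-0.807

φ_{22} = (r_2 − r_1²) / (1 − r_1²)
r_1² = (-0.144)² = 0.020736
Numerator = -0.77 − 0.0207 = -0.7907; denominator = 1 − 0.0207 = 0.9793
φ_{22} = -0.7907 / 0.9793 = -0.807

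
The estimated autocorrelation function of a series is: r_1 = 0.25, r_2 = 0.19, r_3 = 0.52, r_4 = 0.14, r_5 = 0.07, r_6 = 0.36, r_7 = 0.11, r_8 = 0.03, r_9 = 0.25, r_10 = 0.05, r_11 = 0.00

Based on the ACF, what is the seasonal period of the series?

3

The largest autocorrelation is r_3 = 0.52, with a weaker echo at lag 6 (0.36); the remaining lags stay at or below 0.25. The elevated value at lag 1 (0.25), dropping to 0.19 at lag 2, reflects decaying short-term dependence rather than seasonality.
The dominant spike at lag 3 indicates a seasonal period of 3.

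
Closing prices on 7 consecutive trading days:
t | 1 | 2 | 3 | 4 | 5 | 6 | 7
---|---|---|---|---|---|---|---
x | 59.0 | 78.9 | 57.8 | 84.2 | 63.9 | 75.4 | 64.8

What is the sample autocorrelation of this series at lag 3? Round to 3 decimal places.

-0.532

Mean x̄ = (59.0 + 78.9 + 57.8 + 84.2 + 63.9 + 75.4 + 64.8)/7 = 69.1429
Deviations from mean: -10.1429, 9.7571, -11.3429, 15.0571, -5.2429, 6.2571, -4.3429
Numerator Σ_{t=1}^{4}(x_t−x̄)(x_{t+3}−x̄) = -340.2427
Denominator Σ(x_t−x̄)² = 638.9571
r_3 = -340.2427 / 638.9571 = -0.532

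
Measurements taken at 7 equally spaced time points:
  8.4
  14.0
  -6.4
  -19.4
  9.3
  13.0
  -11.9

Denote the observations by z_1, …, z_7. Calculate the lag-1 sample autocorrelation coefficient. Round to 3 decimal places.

-0.068

Mean z̄ = (8.4 + 14.0 − 6.4 − 19.4 + 9.3 + 13.0 − 11.9)/7 = 1.0000
Deviations from mean: 7.4000, 13.0000, -7.4000, -20.4000, 8.3000, 12.0000, -12.9000
Σ(z_t−z̄)(z_{t+1}−z̄) = (96.2000) + (-96.2000) + (150.9600) + (-169.3200) + (99.6000) + (-154.8000) = -73.5600
Denominator Σ(z_t−z̄)² = 1073.9800
r_1 = -73.5600 / 1073.9800 = -0.068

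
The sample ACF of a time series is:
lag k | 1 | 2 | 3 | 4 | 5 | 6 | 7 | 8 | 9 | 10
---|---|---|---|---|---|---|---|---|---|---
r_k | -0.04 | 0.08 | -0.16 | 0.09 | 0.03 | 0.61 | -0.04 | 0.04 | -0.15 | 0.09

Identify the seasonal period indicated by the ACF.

6

The largest autocorrelation is r_6 = 0.61; the remaining lags stay at or below 0.09.
The dominant spike at lag 6 indicates a seasonal period of 6.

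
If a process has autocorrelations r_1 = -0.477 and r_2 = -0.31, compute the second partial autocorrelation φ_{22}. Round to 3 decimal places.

-0.696

φ_{22} = (r_2 − r_1²) / (1 − r_1²)
r_1² = (-0.477)² = 0.227529
Numerator = -0.31 − 0.2275 = -0.5375; denominator = 1 − 0.2275 = 0.7725
φ_{22} = -0.5375 / 0.7725 = -0.696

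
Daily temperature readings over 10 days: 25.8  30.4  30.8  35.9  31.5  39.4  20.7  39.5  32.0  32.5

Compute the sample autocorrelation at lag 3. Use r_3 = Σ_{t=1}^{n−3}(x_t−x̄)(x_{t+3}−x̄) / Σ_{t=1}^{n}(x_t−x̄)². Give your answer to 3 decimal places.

Mean x̄ = (25.8 + 30.4 + 30.8 + 35.9 + 31.5 + 39.4 + 20.7 + 39.5 + 32.0 + 32.5)/10 = 31.8500
Σ(x_t−x̄)(x_{t+3}−x̄) = (-24.5025) + (0.5075) + (-7.9275) + (-45.1575) + (-2.6775) + (1.1325) + (-7.2475) = -85.8725
Denominator Σ(x_t−x̄)² = 296.6250
r_3 = -85.8725 / 296.6250 = -0.289

-0.289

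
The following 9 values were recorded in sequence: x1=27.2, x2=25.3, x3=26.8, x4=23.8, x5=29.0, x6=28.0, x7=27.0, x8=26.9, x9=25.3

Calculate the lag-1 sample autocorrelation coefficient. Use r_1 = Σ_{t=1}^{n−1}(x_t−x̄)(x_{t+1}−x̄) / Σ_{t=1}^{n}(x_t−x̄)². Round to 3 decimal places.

Mean x̄ = (27.2 + 25.3 + 26.8 + 23.8 + 29.0 + 28.0 + 27.0 + 26.9 + 25.3)/9 = 26.5889
Numerator Σ_{t=1}^{8}(x_t−x̄)(x_{t+1}−x̄) = -4.6635
Denominator Σ(x_t−x̄)² = 19.5889
r_1 = -4.6635 / 19.5889 = -0.238

-0.238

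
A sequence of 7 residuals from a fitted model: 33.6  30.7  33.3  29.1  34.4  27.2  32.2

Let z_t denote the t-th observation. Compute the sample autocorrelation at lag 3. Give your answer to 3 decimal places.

Mean z̄ = (33.6 + 30.7 + 33.3 + 29.1 + 34.4 + 27.2 + 32.2)/7 = 31.5000
Σ(z_t−z̄)(z_{t+3}−z̄) = (-5.0400) + (-2.3200) + (-7.7400) + (-1.6800) = -16.7800
Denominator Σ(z_t−z̄)² = 41.4400
r_3 = -16.7800 / 41.4400 = -0.405

-0.405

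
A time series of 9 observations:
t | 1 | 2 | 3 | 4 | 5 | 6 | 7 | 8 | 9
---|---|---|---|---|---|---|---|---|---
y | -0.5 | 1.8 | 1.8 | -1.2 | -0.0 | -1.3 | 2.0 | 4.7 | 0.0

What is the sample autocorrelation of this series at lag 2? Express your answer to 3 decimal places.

Mean ȳ = (-0.5 + 1.8 + 1.8 − 1.2 − 0.0 − 1.3 + 2.0 + 4.7 + 0.0)/9 = 0.8111
Numerator Σ_{t=1}^{7}(y_t−ȳ)(y_{t+2}−ȳ) = -9.9802
Denominator Σ(y_t−ȳ)² = 30.0289
r_2 = -9.9802 / 30.0289 = -0.332

-0.332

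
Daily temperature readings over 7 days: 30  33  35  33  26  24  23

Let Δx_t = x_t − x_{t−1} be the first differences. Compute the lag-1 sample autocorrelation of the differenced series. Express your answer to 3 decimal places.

0.321

First differences Δx: 3, 2, -2, -7, -2, -1
Mean of differences = -1.1667
Numerator Σ(Δx_t−Δx̄)(Δx_{t+1}−Δx̄) = 20.1389
Denominator Σ(Δx_t−Δx̄)² = 62.8333
r_1(Δx) = 20.1389 / 62.8333 = 0.321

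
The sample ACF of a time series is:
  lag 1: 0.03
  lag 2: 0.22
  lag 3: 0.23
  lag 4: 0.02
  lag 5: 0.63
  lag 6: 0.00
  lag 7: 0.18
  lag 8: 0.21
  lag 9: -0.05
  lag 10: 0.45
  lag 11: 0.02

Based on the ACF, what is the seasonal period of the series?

5

The largest autocorrelation is r_5 = 0.63, with a weaker echo at lag 10 (0.45); the remaining lags stay at or below 0.23.
The dominant spike at lag 5 indicates a seasonal period of 5.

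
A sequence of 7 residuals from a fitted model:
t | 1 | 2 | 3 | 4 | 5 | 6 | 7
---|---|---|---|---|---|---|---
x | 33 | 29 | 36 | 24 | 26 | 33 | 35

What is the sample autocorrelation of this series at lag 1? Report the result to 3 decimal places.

Mean x̄ = (33 + 29 + 36 + 24 + 26 + 33 + 35)/7 = 30.8571
Numerator Σ_{t=1}^{6}(x_t−x̄)(x_{t+1}−x̄) = -17.0204
Denominator Σ(x_t−x̄)² = 126.8571
r_1 = -17.0204 / 126.8571 = -0.134

-0.134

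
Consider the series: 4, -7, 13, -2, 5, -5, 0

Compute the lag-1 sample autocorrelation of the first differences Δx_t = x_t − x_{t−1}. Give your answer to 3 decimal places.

-0.811

First differences Δx: -11, 20, -15, 7, -10, 5
Mean of differences = -0.6667
Numerator Σ(Δx_t−Δx̄)(Δx_{t+1}−Δx̄) = -744.1111
Denominator Σ(Δx_t−Δx̄)² = 917.3333
r_1(Δx) = -744.1111 / 917.3333 = -0.811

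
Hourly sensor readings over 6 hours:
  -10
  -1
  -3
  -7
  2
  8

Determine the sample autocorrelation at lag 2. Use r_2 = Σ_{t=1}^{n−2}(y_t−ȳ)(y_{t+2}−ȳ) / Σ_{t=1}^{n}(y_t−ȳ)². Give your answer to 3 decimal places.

Mean ȳ = (-10 − 1 − 3 − 7 + 2 + 8)/6 = -1.8333
Deviations from mean: -8.1667, 0.8333, -1.1667, -5.1667, 3.8333, 9.8333
Σ(y_t−ȳ)(y_{t+2}−ȳ) = (9.5278) + (-4.3056) + (-4.4722) + (-50.8056) = -50.0556
Denominator Σ(y_t−ȳ)² = 206.8333
r_2 = -50.0556 / 206.8333 = -0.242

-0.242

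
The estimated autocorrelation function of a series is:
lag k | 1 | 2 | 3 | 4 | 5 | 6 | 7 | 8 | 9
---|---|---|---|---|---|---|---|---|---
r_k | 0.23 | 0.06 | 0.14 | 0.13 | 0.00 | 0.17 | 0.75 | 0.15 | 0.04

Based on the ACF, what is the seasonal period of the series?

The largest autocorrelation is r_7 = 0.75; the remaining lags stay at or below 0.23. The elevated value at lag 1 (0.23), dropping to 0.06 at lag 2, reflects decaying short-term dependence rather than seasonality.
The dominant spike at lag 7 indicates a seasonal period of 7.

7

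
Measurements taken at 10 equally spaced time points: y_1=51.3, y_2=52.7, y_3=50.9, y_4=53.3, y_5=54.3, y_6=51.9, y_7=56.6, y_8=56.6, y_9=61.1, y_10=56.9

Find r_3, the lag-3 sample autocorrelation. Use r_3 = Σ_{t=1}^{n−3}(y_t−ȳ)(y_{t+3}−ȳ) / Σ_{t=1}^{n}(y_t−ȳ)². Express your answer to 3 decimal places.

Mean ȳ = (51.3 + 52.7 + 50.9 + 53.3 + 54.3 + 51.9 + 56.6 + 56.6 + 61.1 + 56.9)/10 = 54.5600
Σ(y_t−ȳ)(y_{t+3}−ȳ) = (4.1076) + (0.4836) + (9.7356) + (-2.5704) + (-0.5304) + (-17.3964) + (4.7736) = -1.3968
Denominator Σ(y_t−ȳ)² = 92.7840
r_3 = -1.3968 / 92.7840 = -0.015

-0.015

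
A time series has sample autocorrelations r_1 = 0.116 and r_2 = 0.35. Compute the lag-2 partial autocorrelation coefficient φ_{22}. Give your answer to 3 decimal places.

φ_{22} = (r_2 − r_1²) / (1 − r_1²)
r_1² = (0.116)² = 0.013456
Numerator = 0.35 − 0.0135 = 0.3365; denominator = 1 − 0.0135 = 0.9865
φ_{22} = 0.3365 / 0.9865 = 0.341

0.341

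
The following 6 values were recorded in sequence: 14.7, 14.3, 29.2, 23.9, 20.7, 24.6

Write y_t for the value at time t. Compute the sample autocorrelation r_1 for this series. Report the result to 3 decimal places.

Mean ȳ = (14.7 + 14.3 + 29.2 + 23.9 + 20.7 + 24.6)/6 = 21.2333
Numerator Σ_{t=1}^{5}(y_t−ȳ)(y_{t+1}−ȳ) = 8.0889
Denominator Σ(y_t−ȳ)² = 172.9533
r_1 = 8.0889 / 172.9533 = 0.047

0.047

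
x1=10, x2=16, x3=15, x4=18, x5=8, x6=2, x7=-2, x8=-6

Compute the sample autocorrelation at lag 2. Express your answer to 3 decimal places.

0.222

Mean x̄ = (10 + 16 + 15 + 18 + 8 + 2 − 2 − 6)/8 = 7.6250
Σ(x_t−x̄)(x_{t+2}−x̄) = (17.5156) + (86.8906) + (2.7656) + (-58.3594) + (-3.6094) + (76.6406) = 121.8438
Denominator Σ(x_t−x̄)² = 547.8750
r_2 = 121.8438 / 547.8750 = 0.222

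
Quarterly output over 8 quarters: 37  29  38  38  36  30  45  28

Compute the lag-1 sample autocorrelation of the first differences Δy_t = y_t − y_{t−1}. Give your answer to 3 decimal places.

-0.562

First differences Δy: -8, 9, 0, -2, -6, 15, -17
Mean of differences = -1.2857
Numerator Σ(Δy_t−Δȳ)(Δy_{t+1}−Δȳ) = -386.0816
Denominator Σ(Δy_t−Δȳ)² = 687.4286
r_1(Δy) = -386.0816 / 687.4286 = -0.562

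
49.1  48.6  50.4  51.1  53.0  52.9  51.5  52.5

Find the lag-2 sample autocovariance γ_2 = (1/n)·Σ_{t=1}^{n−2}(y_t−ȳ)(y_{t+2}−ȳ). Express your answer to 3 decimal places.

0.404

Mean ȳ = (49.1 + 48.6 + 50.4 + 51.1 + 53.0 + 52.9 + 51.5 + 52.5)/8 = 51.1375
Σ_{t=1}^{6}(y_t−ȳ)(y_{t+2}−ȳ) = 3.2347
γ_2 = 3.2347 / 8 = 0.404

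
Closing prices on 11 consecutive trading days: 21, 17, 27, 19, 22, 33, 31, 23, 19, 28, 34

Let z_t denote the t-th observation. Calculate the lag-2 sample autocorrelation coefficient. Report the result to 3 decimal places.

Mean z̄ = (21 + 17 + 27 + 19 + 22 + 33 + 31 + 23 + 19 + 28 + 34)/11 = 24.9091
Numerator Σ_{t=1}^{9}(z_t−z̄)(z_{t+2}−z̄) = -144.1074
Denominator Σ(z_t−z̄)² = 358.9091
r_2 = -144.1074 / 358.9091 = -0.402

-0.402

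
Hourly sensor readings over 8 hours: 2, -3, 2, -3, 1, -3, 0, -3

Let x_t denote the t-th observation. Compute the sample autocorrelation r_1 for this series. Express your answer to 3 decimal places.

-0.772

Mean x̄ = (2 − 3 + 2 − 3 + 1 − 3 + 0 − 3)/8 = -0.8750
Deviations from mean: 2.8750, -2.1250, 2.8750, -2.1250, 1.8750, -2.1250, 0.8750, -2.1250
Σ(x_t−x̄)(x_{t+1}−x̄) = (-6.1094) + (-6.1094) + (-6.1094) + (-3.9844) + (-3.9844) + (-1.8594) + (-1.8594) = -30.0156
Denominator Σ(x_t−x̄)² = 38.8750
r_1 = -30.0156 / 38.8750 = -0.772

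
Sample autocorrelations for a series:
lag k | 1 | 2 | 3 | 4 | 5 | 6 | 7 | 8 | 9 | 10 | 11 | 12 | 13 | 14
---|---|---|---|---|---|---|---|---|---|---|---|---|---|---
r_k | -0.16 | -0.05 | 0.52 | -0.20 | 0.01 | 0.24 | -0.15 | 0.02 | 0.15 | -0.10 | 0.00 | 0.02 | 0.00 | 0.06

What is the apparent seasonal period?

The largest autocorrelation is r_3 = 0.52, with weaker echoes at lags 6 (0.24) and 9 (0.15); the remaining lags stay at or below 0.06.
The dominant spike at lag 3 indicates a seasonal period of 3.

3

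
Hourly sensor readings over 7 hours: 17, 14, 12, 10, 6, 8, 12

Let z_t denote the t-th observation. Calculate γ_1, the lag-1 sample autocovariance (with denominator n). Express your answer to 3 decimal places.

5.478

Mean z̄ = (17 + 14 + 12 + 10 + 6 + 8 + 12)/7 = 11.2857
Deviations: 5.7143, 2.7143, 0.7143, -1.2857, -5.2857, -3.2857, 0.7143
Σ_{t=1}^{6}(z_t−z̄)(z_{t+1}−z̄) = 38.3469
γ_1 = 38.3469 / 7 = 5.478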